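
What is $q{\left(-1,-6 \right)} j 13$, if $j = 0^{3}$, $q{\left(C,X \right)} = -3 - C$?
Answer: $0$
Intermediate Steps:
$j = 0$
$q{\left(-1,-6 \right)} j 13 = \left(-3 - -1\right) 0 \cdot 13 = \left(-3 + 1\right) 0 \cdot 13 = \left(-2\right) 0 \cdot 13 = 0 \cdot 13 = 0$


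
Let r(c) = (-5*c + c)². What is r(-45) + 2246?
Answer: 34646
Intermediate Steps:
r(c) = 16*c² (r(c) = (-4*c)² = 16*c²)
r(-45) + 2246 = 16*(-45)² + 2246 = 16*2025 + 2246 = 32400 + 2246 = 34646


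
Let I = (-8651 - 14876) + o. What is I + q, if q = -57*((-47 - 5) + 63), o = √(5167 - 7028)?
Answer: -24154 + I*√1861 ≈ -24154.0 + 43.139*I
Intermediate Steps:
o = I*√1861 (o = √(-1861) = I*√1861 ≈ 43.139*I)
q = -627 (q = -57*(-52 + 63) = -57*11 = -627)
I = -23527 + I*√1861 (I = (-8651 - 14876) + I*√1861 = -23527 + I*√1861 ≈ -23527.0 + 43.139*I)
I + q = (-23527 + I*√1861) - 627 = -24154 + I*√1861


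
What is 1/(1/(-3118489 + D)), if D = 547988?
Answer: -2570501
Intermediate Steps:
1/(1/(-3118489 + D)) = 1/(1/(-3118489 + 547988)) = 1/(1/(-2570501)) = 1/(-1/2570501) = -2570501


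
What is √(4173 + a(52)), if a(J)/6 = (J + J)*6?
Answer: √7917 ≈ 88.978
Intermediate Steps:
a(J) = 72*J (a(J) = 6*((J + J)*6) = 6*((2*J)*6) = 6*(12*J) = 72*J)
√(4173 + a(52)) = √(4173 + 72*52) = √(4173 + 3744) = √7917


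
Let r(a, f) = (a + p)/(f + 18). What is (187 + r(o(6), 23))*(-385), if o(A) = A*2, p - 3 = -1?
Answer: -2957185/41 ≈ -72127.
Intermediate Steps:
p = 2 (p = 3 - 1 = 2)
o(A) = 2*A
r(a, f) = (2 + a)/(18 + f) (r(a, f) = (a + 2)/(f + 18) = (2 + a)/(18 + f))
(187 + r(o(6), 23))*(-385) = (187 + (2 + 2*6)/(18 + 23))*(-385) = (187 + (2 + 12)/41)*(-385) = (187 + (1/41)*14)*(-385) = (187 + 14/41)*(-385) = (7681/41)*(-385) = -2957185/41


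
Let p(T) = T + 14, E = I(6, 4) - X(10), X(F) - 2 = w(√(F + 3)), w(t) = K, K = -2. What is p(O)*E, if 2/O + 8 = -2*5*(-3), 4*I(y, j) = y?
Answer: 465/22 ≈ 21.136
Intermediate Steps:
w(t) = -2
X(F) = 0 (X(F) = 2 - 2 = 0)
I(y, j) = y/4
O = 1/11 (O = 2/(-8 - 2*5*(-3)) = 2/(-8 - 10*(-3)) = 2/(-8 + 30) = 2/22 = 2*(1/22) = 1/11 ≈ 0.090909)
E = 3/2 (E = (¼)*6 - 1*0 = 3/2 + 0 = 3/2 ≈ 1.5000)
p(T) = 14 + T
p(O)*E = (14 + 1/11)*(3/2) = (155/11)*(3/2) = 465/22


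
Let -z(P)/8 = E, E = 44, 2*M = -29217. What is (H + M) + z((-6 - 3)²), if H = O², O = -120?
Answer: -1121/2 ≈ -560.50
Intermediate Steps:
M = -29217/2 (M = (½)*(-29217) = -29217/2 ≈ -14609.)
H = 14400 (H = (-120)² = 14400)
z(P) = -352 (z(P) = -8*44 = -352)
(H + M) + z((-6 - 3)²) = (14400 - 29217/2) - 352 = -417/2 - 352 = -1121/2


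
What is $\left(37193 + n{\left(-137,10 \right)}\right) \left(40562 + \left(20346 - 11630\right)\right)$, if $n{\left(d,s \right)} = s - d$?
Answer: $1840040520$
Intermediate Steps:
$\left(37193 + n{\left(-137,10 \right)}\right) \left(40562 + \left(20346 - 11630\right)\right) = \left(37193 + \left(10 - -137\right)\right) \left(40562 + \left(20346 - 11630\right)\right) = \left(37193 + \left(10 + 137\right)\right) \left(40562 + \left(20346 - 11630\right)\right) = \left(37193 + 147\right) \left(40562 + 8716\right) = 37340 \cdot 49278 = 1840040520$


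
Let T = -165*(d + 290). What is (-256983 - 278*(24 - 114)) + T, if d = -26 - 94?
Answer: -260013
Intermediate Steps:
d = -120
T = -28050 (T = -165*(-120 + 290) = -165*170 = -28050)
(-256983 - 278*(24 - 114)) + T = (-256983 - 278*(24 - 114)) - 28050 = (-256983 - 278*(-90)) - 28050 = (-256983 + 25020) - 28050 = -231963 - 28050 = -260013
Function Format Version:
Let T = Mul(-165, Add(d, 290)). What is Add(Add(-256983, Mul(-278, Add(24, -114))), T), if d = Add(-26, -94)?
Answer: -260013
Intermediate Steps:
d = -120
T = -28050 (T = Mul(-165, Add(-120, 290)) = Mul(-165, 170) = -28050)
Add(Add(-256983, Mul(-278, Add(24, -114))), T) = Add(Add(-256983, Mul(-278, Add(24, -114))), -28050) = Add(Add(-256983, Mul(-278, -90)), -28050) = Add(Add(-256983, 25020), -28050) = Add(-231963, -28050) = -260013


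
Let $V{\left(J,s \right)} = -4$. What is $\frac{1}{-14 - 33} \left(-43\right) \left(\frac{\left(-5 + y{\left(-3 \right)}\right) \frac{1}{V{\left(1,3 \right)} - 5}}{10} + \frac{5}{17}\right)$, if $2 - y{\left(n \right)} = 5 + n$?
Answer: $\frac{4601}{14382} \approx 0.31991$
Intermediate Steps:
$y{\left(n \right)} = -3 - n$ ($y{\left(n \right)} = 2 - \left(5 + n\right) = -3 - n$)
$\frac{1}{-14 - 33} \left(-43\right) \left(\frac{\left(-5 + y{\left(-3 \right)}\right) \frac{1}{V{\left(1,3 \right)} - 5}}{10} + \frac{5}{17}\right) = \frac{1}{-14 - 33} \left(-43\right) \left(\frac{\left(-5 - 0\right) \frac{1}{-4 - 5}}{10} + \frac{5}{17}\right) = \frac{1}{-47} \left(-43\right) \left(\frac{-5 + \left(-3 + 3\right)}{-9} \cdot \frac{1}{10} + 5 \cdot \frac{1}{17}\right) = \left(- \frac{1}{47}\right) \left(-43\right) \left(\left(-5 + 0\right) \left(- \frac{1}{9}\right) \frac{1}{10} + \frac{5}{17}\right) = \frac{43 \left(\left(-5\right) \left(- \frac{1}{9}\right) \frac{1}{10} + \frac{5}{17}\right)}{47} = \frac{43 \left(\frac{5}{9} \cdot \frac{1}{10} + \frac{5}{17}\right)}{47} = \frac{43 \left(\frac{1}{18} + \frac{5}{17}\right)}{47} = \frac{43}{47} \cdot \frac{107}{306} = \frac{4601}{14382}$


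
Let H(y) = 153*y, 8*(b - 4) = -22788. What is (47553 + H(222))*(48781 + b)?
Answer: 7489395087/2 ≈ 3.7447e+9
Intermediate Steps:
b = -5689/2 (b = 4 + (⅛)*(-22788) = 4 - 5697/2 = -5689/2 ≈ -2844.5)
(47553 + H(222))*(48781 + b) = (47553 + 153*222)*(48781 - 5689/2) = (47553 + 33966)*(91873/2) = 81519*(91873/2) = 7489395087/2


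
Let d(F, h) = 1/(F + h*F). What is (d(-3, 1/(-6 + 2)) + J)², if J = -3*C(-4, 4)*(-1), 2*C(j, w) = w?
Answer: 2500/81 ≈ 30.864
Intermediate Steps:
C(j, w) = w/2
J = 6 (J = -3*4/2*(-1) = -3*2*(-1) = -6*(-1) = 6)
d(F, h) = 1/(F + F*h)
(d(-3, 1/(-6 + 2)) + J)² = (1/((-3)*(1 + 1/(-6 + 2))) + 6)² = (-1/(3*(1 + 1/(-4))) + 6)² = (-1/(3*(1 - ¼)) + 6)² = (-1/(3*¾) + 6)² = (-⅓*4/3 + 6)² = (-4/9 + 6)² = (50/9)² = 2500/81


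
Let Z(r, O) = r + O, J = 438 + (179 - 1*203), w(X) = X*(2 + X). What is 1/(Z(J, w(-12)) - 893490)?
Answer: -1/892956 ≈ -1.1199e-6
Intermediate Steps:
J = 414 (J = 438 + (179 - 203) = 438 - 24 = 414)
Z(r, O) = O + r
1/(Z(J, w(-12)) - 893490) = 1/((-12*(2 - 12) + 414) - 893490) = 1/((-12*(-10) + 414) - 893490) = 1/((120 + 414) - 893490) = 1/(534 - 893490) = 1/(-892956) = -1/892956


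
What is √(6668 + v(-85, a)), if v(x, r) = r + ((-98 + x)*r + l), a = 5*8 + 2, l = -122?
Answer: 3*I*√122 ≈ 33.136*I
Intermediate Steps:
a = 42 (a = 40 + 2 = 42)
v(x, r) = -122 + r + r*(-98 + x) (v(x, r) = r + ((-98 + x)*r - 122) = r + (r*(-98 + x) - 122) = r + (-122 + r*(-98 + x)) = -122 + r + r*(-98 + x))
√(6668 + v(-85, a)) = √(6668 + (-122 - 97*42 + 42*(-85))) = √(6668 + (-122 - 4074 - 3570)) = √(6668 - 7766) = √(-1098) = 3*I*√122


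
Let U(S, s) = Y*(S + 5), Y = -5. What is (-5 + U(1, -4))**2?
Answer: 1225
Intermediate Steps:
U(S, s) = -25 - 5*S (U(S, s) = -5*(S + 5) = -5*(5 + S) = -25 - 5*S)
(-5 + U(1, -4))**2 = (-5 + (-25 - 5*1))**2 = (-5 + (-25 - 5))**2 = (-5 - 30)**2 = (-35)**2 = 1225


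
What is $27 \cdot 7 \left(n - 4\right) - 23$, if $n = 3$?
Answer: $-212$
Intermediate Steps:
$27 \cdot 7 \left(n - 4\right) - 23 = 27 \cdot 7 \left(3 - 4\right) - 23 = 27 \cdot 7 \left(-1\right) - 23 = 27 \left(-7\right) - 23 = -189 - 23 = -212$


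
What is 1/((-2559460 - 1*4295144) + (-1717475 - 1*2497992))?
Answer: -1/11070071 ≈ -9.0334e-8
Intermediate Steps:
1/((-2559460 - 1*4295144) + (-1717475 - 1*2497992)) = 1/((-2559460 - 4295144) + (-1717475 - 2497992)) = 1/(-6854604 - 4215467) = 1/(-11070071) = -1/11070071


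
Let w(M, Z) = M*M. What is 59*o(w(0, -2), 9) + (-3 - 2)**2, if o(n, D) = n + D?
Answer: 556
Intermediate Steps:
w(M, Z) = M**2
o(n, D) = D + n
59*o(w(0, -2), 9) + (-3 - 2)**2 = 59*(9 + 0**2) + (-3 - 2)**2 = 59*(9 + 0) + (-5)**2 = 59*9 + 25 = 531 + 25 = 556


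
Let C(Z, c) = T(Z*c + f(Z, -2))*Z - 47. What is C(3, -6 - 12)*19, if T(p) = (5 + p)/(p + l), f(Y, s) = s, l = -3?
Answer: -49780/59 ≈ -843.73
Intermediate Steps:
T(p) = (5 + p)/(-3 + p) (T(p) = (5 + p)/(p - 3) = (5 + p)/(-3 + p))
C(Z, c) = -47 + Z*(3 + Z*c)/(-5 + Z*c) (C(Z, c) = ((5 + (Z*c - 2))/(-3 + (Z*c - 2)))*Z - 47 = ((5 + (-2 + Z*c))/(-3 + (-2 + Z*c)))*Z - 47 = ((3 + Z*c)/(-5 + Z*c))*Z - 47 = Z*(3 + Z*c)/(-5 + Z*c) - 47 = -47 + Z*(3 + Z*c)/(-5 + Z*c))
C(3, -6 - 12)*19 = ((235 + 3*(3 + 3*(-6 - 12)) - 47*3*(-6 - 12))/(-5 + 3*(-6 - 12)))*19 = ((235 + 3*(3 + 3*(-18)) - 47*3*(-18))/(-5 + 3*(-18)))*19 = ((235 + 3*(3 - 54) + 2538)/(-5 - 54))*19 = ((235 + 3*(-51) + 2538)/(-59))*19 = -(235 - 153 + 2538)/59*19 = -1/59*2620*19 = -2620/59*19 = -49780/59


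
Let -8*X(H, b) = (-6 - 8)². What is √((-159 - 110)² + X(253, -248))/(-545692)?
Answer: -√289346/1091384 ≈ -0.00049287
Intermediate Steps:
X(H, b) = -49/2 (X(H, b) = -(-6 - 8)²/8 = -⅛*(-14)² = -⅛*196 = -49/2)
√((-159 - 110)² + X(253, -248))/(-545692) = √((-159 - 110)² - 49/2)/(-545692) = √((-269)² - 49/2)*(-1/545692) = √(72361 - 49/2)*(-1/545692) = √(144673/2)*(-1/545692) = (√289346/2)*(-1/545692) = -√289346/1091384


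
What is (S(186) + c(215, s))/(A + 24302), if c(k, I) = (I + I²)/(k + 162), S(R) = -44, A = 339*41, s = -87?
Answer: -314/496613 ≈ -0.00063228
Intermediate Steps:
A = 13899
c(k, I) = (I + I²)/(162 + k)
(S(186) + c(215, s))/(A + 24302) = (-44 - 87*(1 - 87)/(162 + 215))/(13899 + 24302) = (-44 - 87*(-86)/377)/38201 = (-44 - 87*1/377*(-86))*(1/38201) = (-44 + 258/13)*(1/38201) = -314/13*1/38201 = -314/496613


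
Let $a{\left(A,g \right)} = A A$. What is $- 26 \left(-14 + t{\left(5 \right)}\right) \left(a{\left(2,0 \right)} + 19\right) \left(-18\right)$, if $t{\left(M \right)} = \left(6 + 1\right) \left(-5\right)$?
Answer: $-527436$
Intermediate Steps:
$a{\left(A,g \right)} = A^{2}$
$t{\left(M \right)} = -35$ ($t{\left(M \right)} = 7 \left(-5\right) = -35$)
$- 26 \left(-14 + t{\left(5 \right)}\right) \left(a{\left(2,0 \right)} + 19\right) \left(-18\right) = - 26 \left(-14 - 35\right) \left(2^{2} + 19\right) \left(-18\right) = - 26 \left(- 49 \left(4 + 19\right)\right) \left(-18\right) = - 26 \left(\left(-49\right) 23\right) \left(-18\right) = \left(-26\right) \left(-1127\right) \left(-18\right) = 29302 \left(-18\right) = -527436$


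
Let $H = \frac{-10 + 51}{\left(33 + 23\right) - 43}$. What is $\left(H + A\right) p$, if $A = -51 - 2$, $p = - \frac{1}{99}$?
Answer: $\frac{72}{143} \approx 0.5035$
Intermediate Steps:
$p = - \frac{1}{99}$ ($p = \left(-1\right) \frac{1}{99} = - \frac{1}{99} \approx -0.010101$)
$H = \frac{41}{13}$ ($H = \frac{41}{56 - 43} = \frac{41}{13} \approx 3.1538$)
$A = -53$
$\left(H + A\right) p = \left(\frac{41}{13} - 53\right) \left(- \frac{1}{99}\right) = \left(- \frac{648}{13}\right) \left(- \frac{1}{99}\right) = \frac{72}{143}$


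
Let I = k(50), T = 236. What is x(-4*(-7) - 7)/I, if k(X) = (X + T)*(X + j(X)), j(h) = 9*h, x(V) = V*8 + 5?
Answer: 173/143000 ≈ 0.0012098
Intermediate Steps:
x(V) = 5 + 8*V (x(V) = 8*V + 5 = 5 + 8*V)
k(X) = 10*X*(236 + X) (k(X) = (X + 236)*(X + 9*X) = (236 + X)*(10*X) = 10*X*(236 + X))
I = 143000 (I = 10*50*(236 + 50) = 10*50*286 = 143000)
x(-4*(-7) - 7)/I = (5 + 8*(-4*(-7) - 7))/143000 = (5 + 8*(28 - 7))*(1/143000) = (5 + 8*21)*(1/143000) = (5 + 168)*(1/143000) = 173*(1/143000) = 173/143000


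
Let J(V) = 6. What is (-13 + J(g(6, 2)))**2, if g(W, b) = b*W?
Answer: 49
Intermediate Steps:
g(W, b) = W*b
(-13 + J(g(6, 2)))**2 = (-13 + 6)**2 = (-7)**2 = 49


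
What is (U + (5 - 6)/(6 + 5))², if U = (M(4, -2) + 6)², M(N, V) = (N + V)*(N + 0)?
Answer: 4644025/121 ≈ 38380.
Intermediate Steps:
M(N, V) = N*(N + V) (M(N, V) = (N + V)*N = N*(N + V))
U = 196 (U = (4*(4 - 2) + 6)² = (4*2 + 6)² = (8 + 6)² = 14² = 196)
(U + (5 - 6)/(6 + 5))² = (196 + (5 - 6)/(6 + 5))² = (196 - 1/11)² = (2155/11)² = 4644025/121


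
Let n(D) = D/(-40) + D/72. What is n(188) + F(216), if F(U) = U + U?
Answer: 19346/45 ≈ 429.91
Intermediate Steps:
F(U) = 2*U
n(D) = -D/90 (n(D) = D*(-1/40) + D*(1/72) = -D/40 + D/72 = -D/90)
n(188) + F(216) = -1/90*188 + 2*216 = -94/45 + 432 = 19346/45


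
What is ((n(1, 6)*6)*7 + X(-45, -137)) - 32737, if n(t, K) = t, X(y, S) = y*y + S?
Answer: -30807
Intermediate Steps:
X(y, S) = S + y² (X(y, S) = y² + S = S + y²)
((n(1, 6)*6)*7 + X(-45, -137)) - 32737 = ((1*6)*7 + (-137 + (-45)²)) - 32737 = (6*7 + (-137 + 2025)) - 32737 = (42 + 1888) - 32737 = 1930 - 32737 = -30807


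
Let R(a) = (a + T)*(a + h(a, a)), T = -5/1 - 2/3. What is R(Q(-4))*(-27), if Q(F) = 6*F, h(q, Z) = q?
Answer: -38448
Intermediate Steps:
T = -17/3 (T = -5*1 - 2*⅓ = -5 - ⅔ = -17/3 ≈ -5.6667)
R(a) = 2*a*(-17/3 + a) (R(a) = (a - 17/3)*(a + a) = (-17/3 + a)*(2*a) = 2*a*(-17/3 + a))
R(Q(-4))*(-27) = (2*(6*(-4))*(-17 + 3*(6*(-4)))/3)*(-27) = ((⅔)*(-24)*(-17 + 3*(-24)))*(-27) = ((⅔)*(-24)*(-17 - 72))*(-27) = ((⅔)*(-24)*(-89))*(-27) = 1424*(-27) = -38448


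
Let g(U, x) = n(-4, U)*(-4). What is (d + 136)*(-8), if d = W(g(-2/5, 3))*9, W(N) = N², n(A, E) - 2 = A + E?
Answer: -193088/25 ≈ -7723.5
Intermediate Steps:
n(A, E) = 2 + A + E (n(A, E) = 2 + (A + E) = 2 + A + E)
g(U, x) = 8 - 4*U (g(U, x) = (2 - 4 + U)*(-4) = (-2 + U)*(-4) = 8 - 4*U)
d = 20736/25 (d = (8 - (-8)/5)²*9 = (8 - 4*(-⅖))²*9 = (8 + 8/5)²*9 = (48/5)²*9 = (2304/25)*9 = 20736/25 ≈ 829.44)
(d + 136)*(-8) = (20736/25 + 136)*(-8) = (24136/25)*(-8) = -193088/25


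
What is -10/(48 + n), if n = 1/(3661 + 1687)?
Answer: -10696/51341 ≈ -0.20833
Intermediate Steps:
n = 1/5348 ≈ 0.00018699
-10/(48 + n) = -10/(48 + 1/5348) = -10/256705/5348 = -10*5348/256705 = -10696/51341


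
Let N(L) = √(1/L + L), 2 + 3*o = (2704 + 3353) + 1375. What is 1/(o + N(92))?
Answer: 410136/1015754923 - 18*√194695/5078774615 ≈ 0.00040221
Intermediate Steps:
o = 7430/3 (o = -⅔ + ((2704 + 3353) + 1375)/3 = -⅔ + (6057 + 1375)/3 = -⅔ + (⅓)*7432 = -⅔ + 7432/3 = 7430/3 ≈ 2476.7)
N(L) = √(L + 1/L)
1/(o + N(92)) = 1/(7430/3 + √(92 + 1/92)) = 1/(7430/3 + √(8465/92)) = 1/(7430/3 + √194695/46)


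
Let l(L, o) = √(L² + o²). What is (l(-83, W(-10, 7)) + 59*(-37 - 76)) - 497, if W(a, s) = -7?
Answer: -7164 + √6938 ≈ -7080.7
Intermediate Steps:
(l(-83, W(-10, 7)) + 59*(-37 - 76)) - 497 = (√((-83)² + (-7)²) + 59*(-37 - 76)) - 497 = (√(6889 + 49) + 59*(-113)) - 497 = (√6938 - 6667) - 497 = (-6667 + √6938) - 497 = -7164 + √6938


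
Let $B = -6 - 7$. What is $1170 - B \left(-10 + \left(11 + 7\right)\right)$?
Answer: $1274$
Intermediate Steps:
$B = -13$
$1170 - B \left(-10 + \left(11 + 7\right)\right) = 1170 - - 13 \left(-10 + \left(11 + 7\right)\right) = 1170 - - 13 \left(-10 + 18\right) = 1170 - \left(-13\right) 8 = 1170 - -104 = 1170 + 104 = 1274$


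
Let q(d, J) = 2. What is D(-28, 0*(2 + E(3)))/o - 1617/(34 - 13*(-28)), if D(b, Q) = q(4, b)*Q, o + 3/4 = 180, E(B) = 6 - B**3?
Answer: -1617/398 ≈ -4.0628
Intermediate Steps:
o = 717/4 (o = -3/4 + 180 = 717/4 ≈ 179.25)
D(b, Q) = 2*Q
D(-28, 0*(2 + E(3)))/o - 1617/(34 - 13*(-28)) = (2*(0*(2 + (6 - 1*3**3))))/(717/4) - 1617/(34 - 13*(-28)) = (2*(0*(2 + (6 - 1*27))))*(4/717) - 1617/(34 + 364) = (2*(0*(2 + (6 - 27))))*(4/717) - 1617/398 = (2*(0*(2 - 21)))*(4/717) - 1617*1/398 = (2*(0*(-19)))*(4/717) - 1617/398 = (2*0)*(4/717) - 1617/398 = 0*(4/717) - 1617/398 = 0 - 1617/398 = -1617/398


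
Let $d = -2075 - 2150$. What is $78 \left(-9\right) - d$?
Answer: $3523$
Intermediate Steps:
$d = -4225$
$78 \left(-9\right) - d = 78 \left(-9\right) - -4225 = -702 + 4225 = 3523$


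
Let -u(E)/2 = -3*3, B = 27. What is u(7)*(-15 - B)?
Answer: -756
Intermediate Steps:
u(E) = 18 (u(E) = -(-6)*3 = -2*(-9) = 18)
u(7)*(-15 - B) = 18*(-15 - 1*27) = 18*(-15 - 27) = 18*(-42) = -756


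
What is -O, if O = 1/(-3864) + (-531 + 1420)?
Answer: -3435095/3864 ≈ -889.00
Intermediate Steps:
O = 3435095/3864 (O = -1/3864 + 889 = 3435095/3864 ≈ 889.00)
-O = -1*3435095/3864 = -3435095/3864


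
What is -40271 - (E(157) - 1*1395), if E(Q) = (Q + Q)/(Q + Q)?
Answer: -38877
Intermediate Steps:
E(Q) = 1 (E(Q) = (2*Q)/((2*Q)) = (2*Q)*(1/(2*Q)) = 1)
-40271 - (E(157) - 1*1395) = -40271 - (1 - 1*1395) = -40271 - (1 - 1395) = -40271 - 1*(-1394) = -40271 + 1394 = -38877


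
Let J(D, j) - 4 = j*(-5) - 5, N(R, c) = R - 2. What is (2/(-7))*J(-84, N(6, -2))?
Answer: 6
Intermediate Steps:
N(R, c) = -2 + R
J(D, j) = -1 - 5*j (J(D, j) = 4 + (j*(-5) - 5) = 4 + (-5*j - 5) = 4 + (-5 - 5*j) = -1 - 5*j)
(2/(-7))*J(-84, N(6, -2)) = (2/(-7))*(-1 - 5*(-2 + 6)) = (-1/7*2)*(-1 - 5*4) = -2*(-1 - 20)/7 = -2/7*(-21) = 6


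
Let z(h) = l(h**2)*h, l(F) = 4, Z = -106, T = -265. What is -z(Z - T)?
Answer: -636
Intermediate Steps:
z(h) = 4*h
-z(Z - T) = -4*(-106 - 1*(-265)) = -4*(-106 + 265) = -4*159 = -1*636 = -636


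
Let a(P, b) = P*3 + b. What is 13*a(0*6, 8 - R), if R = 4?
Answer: 52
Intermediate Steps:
a(P, b) = b + 3*P (a(P, b) = 3*P + b = b + 3*P)
13*a(0*6, 8 - R) = 13*((8 - 1*4) + 3*(0*6)) = 13*((8 - 4) + 3*0) = 13*(4 + 0) = 13*4 = 52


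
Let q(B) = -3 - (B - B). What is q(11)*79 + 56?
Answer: -181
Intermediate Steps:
q(B) = -3 (q(B) = -3 - 1*0 = -3 + 0 = -3)
q(11)*79 + 56 = -3*79 + 56 = -237 + 56 = -181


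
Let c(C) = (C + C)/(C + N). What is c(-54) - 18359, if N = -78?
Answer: -201940/11 ≈ -18358.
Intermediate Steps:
c(C) = 2*C/(-78 + C) (c(C) = (C + C)/(C - 78) = (2*C)/(-78 + C) = 2*C/(-78 + C))
c(-54) - 18359 = 2*(-54)/(-78 - 54) - 18359 = 2*(-54)/(-132) - 18359 = 2*(-54)*(-1/132) - 18359 = 9/11 - 18359 = -201940/11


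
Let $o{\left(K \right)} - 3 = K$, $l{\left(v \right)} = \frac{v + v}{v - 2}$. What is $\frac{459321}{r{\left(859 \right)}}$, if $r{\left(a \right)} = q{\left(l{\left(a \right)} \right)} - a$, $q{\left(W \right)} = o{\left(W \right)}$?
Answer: $- \frac{131212699}{243958} \approx -537.85$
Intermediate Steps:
$l{\left(v \right)} = \frac{2 v}{-2 + v}$
$o{\left(K \right)} = 3 + K$
$q{\left(W \right)} = 3 + W$
$r{\left(a \right)} = 3 - a + \frac{2 a}{-2 + a}$ ($r{\left(a \right)} = \left(3 + \frac{2 a}{-2 + a}\right) - a = 3 - a + \frac{2 a}{-2 + a}$)
$\frac{459321}{r{\left(859 \right)}} = \frac{459321}{\frac{1}{-2 + 859} \left(-6 - 859^{2} + 7 \cdot 859\right)} = \frac{459321}{\frac{1}{857} \left(-6 - 737881 + 6013\right)} = \frac{459321}{\frac{1}{857} \left(-731874\right)} = \frac{459321}{- \frac{731874}{857}} = 459321 \left(- \frac{857}{731874}\right) = - \frac{131212699}{243958}$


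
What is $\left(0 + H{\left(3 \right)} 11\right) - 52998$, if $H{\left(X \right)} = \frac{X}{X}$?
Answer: $-52987$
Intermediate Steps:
$H{\left(X \right)} = 1$
$\left(0 + H{\left(3 \right)} 11\right) - 52998 = \left(0 + 1 \cdot 11\right) - 52998 = \left(0 + 11\right) - 52998 = 11 - 52998 = -52987$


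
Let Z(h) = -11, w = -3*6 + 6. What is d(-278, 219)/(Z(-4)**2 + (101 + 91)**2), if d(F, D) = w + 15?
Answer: 3/36985 ≈ 8.1114e-5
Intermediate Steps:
w = -12 (w = -18 + 6 = -12)
d(F, D) = 3 (d(F, D) = -12 + 15 = 3)
d(-278, 219)/(Z(-4)**2 + (101 + 91)**2) = 3/((-11)**2 + (101 + 91)**2) = 3/(121 + 192**2) = 3/(121 + 36864) = 3/36985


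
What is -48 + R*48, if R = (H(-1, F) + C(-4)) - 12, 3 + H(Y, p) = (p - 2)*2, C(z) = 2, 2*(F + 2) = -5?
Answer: -1296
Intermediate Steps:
F = -9/2 (F = -2 + (½)*(-5) = -2 - 5/2 = -9/2 ≈ -4.5000)
H(Y, p) = -7 + 2*p (H(Y, p) = -3 + (p - 2)*2 = -3 + (-2 + p)*2 = -3 + (-4 + 2*p) = -7 + 2*p)
R = -26 (R = ((-7 + 2*(-9/2)) + 2) - 12 = ((-7 - 9) + 2) - 12 = (-16 + 2) - 12 = -14 - 12 = -26)
-48 + R*48 = -48 - 26*48 = -48 - 1248 = -1296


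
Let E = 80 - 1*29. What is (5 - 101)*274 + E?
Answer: -26253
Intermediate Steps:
E = 51 (E = 80 - 29 = 51)
(5 - 101)*274 + E = (5 - 101)*274 + 51 = -96*274 + 51 = -26304 + 51 = -26253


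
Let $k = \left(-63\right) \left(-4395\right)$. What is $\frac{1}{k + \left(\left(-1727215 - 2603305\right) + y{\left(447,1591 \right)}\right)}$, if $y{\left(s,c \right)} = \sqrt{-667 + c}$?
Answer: $- \frac{4053635}{16431956712301} - \frac{2 \sqrt{231}}{16431956712301} \approx -2.4669 \cdot 10^{-7}$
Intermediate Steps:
$k = 276885$
$\frac{1}{k + \left(\left(-1727215 - 2603305\right) + y{\left(447,1591 \right)}\right)} = \frac{1}{276885 + \left(\left(-1727215 - 2603305\right) + \sqrt{-667 + 1591}\right)} = \frac{1}{276885 - \left(4330520 - \sqrt{924}\right)} = \frac{1}{276885 - \left(4330520 - 2 \sqrt{231}\right)} = \frac{1}{-4053635 + 2 \sqrt{231}}$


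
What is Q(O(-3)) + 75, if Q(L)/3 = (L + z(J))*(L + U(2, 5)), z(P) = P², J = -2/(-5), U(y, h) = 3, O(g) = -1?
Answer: 1749/25 ≈ 69.960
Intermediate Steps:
J = ⅖ (J = -2*(-⅕) = ⅖ ≈ 0.40000)
Q(L) = 3*(3 + L)*(4/25 + L) (Q(L) = 3*((L + (⅖)²)*(L + 3)) = 3*((L + 4/25)*(3 + L)) = 3*((4/25 + L)*(3 + L)) = 3*((3 + L)*(4/25 + L)) = 3*(3 + L)*(4/25 + L))
Q(O(-3)) + 75 = (36/25 + 3*(-1)² + (237/25)*(-1)) + 75 = (36/25 + 3*1 - 237/25) + 75 = (36/25 + 3 - 237/25) + 75 = -126/25 + 75 = 1749/25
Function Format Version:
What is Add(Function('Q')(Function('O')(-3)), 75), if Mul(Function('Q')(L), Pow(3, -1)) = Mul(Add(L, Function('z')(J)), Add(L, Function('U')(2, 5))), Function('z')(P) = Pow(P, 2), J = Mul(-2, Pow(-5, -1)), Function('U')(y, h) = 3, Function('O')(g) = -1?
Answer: Rational(1749, 25) ≈ 69.960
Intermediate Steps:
J = Rational(2, 5) (J = Mul(-2, Rational(-1, 5)) = Rational(2, 5) ≈ 0.40000)
Function('Q')(L) = Mul(3, Add(3, L), Add(Rational(4, 25), L)) (Function('Q')(L) = Mul(3, Mul(Add(L, Pow(Rational(2, 5), 2)), Add(L, 3))) = Mul(3, Mul(Add(L, Rational(4, 25)), Add(3, L))) = Mul(3, Mul(Add(Rational(4, 25), L), Add(3, L))) = Mul(3, Mul(Add(3, L), Add(Rational(4, 25), L))) = Mul(3, Add(3, L), Add(Rational(4, 25), L)))
Add(Function('Q')(Function('O')(-3)), 75) = Add(Add(Rational(36, 25), Mul(3, Pow(-1, 2)), Mul(Rational(237, 25), -1)), 75) = Add(Add(Rational(36, 25), Mul(3, 1), Rational(-237, 25)), 75) = Add(Add(Rational(36, 25), 3, Rational(-237, 25)), 75) = Add(Rational(-126, 25), 75) = Rational(1749, 25)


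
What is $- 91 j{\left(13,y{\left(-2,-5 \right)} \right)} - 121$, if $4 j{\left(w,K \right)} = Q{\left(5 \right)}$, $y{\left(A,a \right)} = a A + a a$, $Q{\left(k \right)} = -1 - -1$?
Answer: $-121$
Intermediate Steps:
$Q{\left(k \right)} = 0$ ($Q{\left(k \right)} = -1 + 1 = 0$)
$y{\left(A,a \right)} = a^{2} + A a$ ($y{\left(A,a \right)} = A a + a^{2} = a^{2} + A a$)
$j{\left(w,K \right)} = 0$ ($j{\left(w,K \right)} = \frac{1}{4} \cdot 0 = 0$)
$- 91 j{\left(13,y{\left(-2,-5 \right)} \right)} - 121 = \left(-91\right) 0 - 121 = 0 - 121 = -121$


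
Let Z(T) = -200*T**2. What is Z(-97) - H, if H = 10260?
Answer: -1892060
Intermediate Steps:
Z(-97) - H = -200*(-97)**2 - 1*10260 = -200*9409 - 10260 = -1881800 - 10260 = -1892060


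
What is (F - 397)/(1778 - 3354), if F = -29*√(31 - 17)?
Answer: 397/1576 + 29*√14/1576 ≈ 0.32075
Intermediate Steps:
F = -29*√14 ≈ -108.51
(F - 397)/(1778 - 3354) = (-29*√14 - 397)/(1778 - 3354) = (-397 - 29*√14)/(-1576) = (-397 - 29*√14)*(-1/1576) = 397/1576 + 29*√14/1576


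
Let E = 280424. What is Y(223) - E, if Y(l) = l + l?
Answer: -279978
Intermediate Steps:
Y(l) = 2*l
Y(223) - E = 2*223 - 1*280424 = 446 - 280424 = -279978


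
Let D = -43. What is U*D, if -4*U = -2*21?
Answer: -903/2 ≈ -451.50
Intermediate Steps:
U = 21/2 (U = -(-1)*21/2 = -1/4*(-42) = 21/2 ≈ 10.500)
U*D = (21/2)*(-43) = -903/2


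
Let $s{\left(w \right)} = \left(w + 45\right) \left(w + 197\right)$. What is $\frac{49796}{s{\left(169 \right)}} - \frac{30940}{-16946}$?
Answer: $\frac{408398447}{165909813} \approx 2.4616$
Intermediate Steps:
$s{\left(w \right)} = \left(45 + w\right) \left(197 + w\right)$
$\frac{49796}{s{\left(169 \right)}} - \frac{30940}{-16946} = \frac{49796}{8865 + 169^{2} + 242 \cdot 169} - \frac{30940}{-16946} = \frac{49796}{8865 + 28561 + 40898} - - \frac{15470}{8473} = \frac{49796}{78324} + \frac{15470}{8473} = 49796 \cdot \frac{1}{78324} + \frac{15470}{8473} = \frac{12449}{19581} + \frac{15470}{8473} = \frac{408398447}{165909813}$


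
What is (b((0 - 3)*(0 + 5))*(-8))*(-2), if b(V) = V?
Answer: -240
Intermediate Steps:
(b((0 - 3)*(0 + 5))*(-8))*(-2) = (((0 - 3)*(0 + 5))*(-8))*(-2) = (-3*5*(-8))*(-2) = -15*(-8)*(-2) = 120*(-2) = -240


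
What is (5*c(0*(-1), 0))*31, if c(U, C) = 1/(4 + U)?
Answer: 155/4 ≈ 38.750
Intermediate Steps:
(5*c(0*(-1), 0))*31 = (5/(4 + 0*(-1)))*31 = (5/(4 + 0))*31 = (5/4)*31 = 155/4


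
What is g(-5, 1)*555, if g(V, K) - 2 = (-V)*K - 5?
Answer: 1110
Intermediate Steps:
g(V, K) = -3 - K*V (g(V, K) = 2 + ((-V)*K - 5) = 2 + (-K*V - 5) = 2 + (-5 - K*V) = -3 - K*V)
g(-5, 1)*555 = (-3 - 1*1*(-5))*555 = (-3 + 5)*555 = 2*555 = 1110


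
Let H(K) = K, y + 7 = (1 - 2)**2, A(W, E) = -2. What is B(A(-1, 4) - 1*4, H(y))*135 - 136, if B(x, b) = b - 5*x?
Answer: 3104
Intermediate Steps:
y = -6 (y = -7 + (1 - 2)**2 = -7 + (-1)**2 = -7 + 1 = -6)
B(x, b) = b - 5*x
B(A(-1, 4) - 1*4, H(y))*135 - 136 = (-6 - 5*(-2 - 1*4))*135 - 136 = (-6 - 5*(-2 - 4))*135 - 136 = (-6 - 5*(-6))*135 - 136 = (-6 + 30)*135 - 136 = 24*135 - 136 = 3240 - 136 = 3104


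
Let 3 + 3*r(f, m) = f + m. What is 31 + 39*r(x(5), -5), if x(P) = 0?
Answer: -73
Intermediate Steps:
r(f, m) = -1 + f/3 + m/3 (r(f, m) = -1 + (f + m)/3 = -1 + (f/3 + m/3) = -1 + f/3 + m/3)
31 + 39*r(x(5), -5) = 31 + 39*(-1 + (⅓)*0 + (⅓)*(-5)) = 31 + 39*(-1 + 0 - 5/3) = 31 + 39*(-8/3) = 31 - 104 = -73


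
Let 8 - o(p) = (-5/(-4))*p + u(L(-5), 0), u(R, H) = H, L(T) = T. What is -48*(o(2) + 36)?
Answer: -1992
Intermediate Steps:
o(p) = 8 - 5*p/4 (o(p) = 8 - ((-5/(-4))*p + 0) = 8 - ((-5*(-1/4))*p + 0) = 8 - (5*p/4 + 0) = 8 - 5*p/4)
-48*(o(2) + 36) = -48*((8 - 5/4*2) + 36) = -48*((8 - 5/2) + 36) = -48*(11/2 + 36) = -48*83/2 = -1992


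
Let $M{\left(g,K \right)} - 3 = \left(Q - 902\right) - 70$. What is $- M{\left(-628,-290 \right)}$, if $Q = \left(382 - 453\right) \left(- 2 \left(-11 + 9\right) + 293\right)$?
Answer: $22056$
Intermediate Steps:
$Q = -21087$ ($Q = - 71 \left(\left(-2\right) \left(-2\right) + 293\right) = - 71 \left(4 + 293\right) = \left(-71\right) 297 = -21087$)
$M{\left(g,K \right)} = -22056$ ($M{\left(g,K \right)} = 3 - 22059 = -22056$)
$- M{\left(-628,-290 \right)} = \left(-1\right) \left(-22056\right) = 22056$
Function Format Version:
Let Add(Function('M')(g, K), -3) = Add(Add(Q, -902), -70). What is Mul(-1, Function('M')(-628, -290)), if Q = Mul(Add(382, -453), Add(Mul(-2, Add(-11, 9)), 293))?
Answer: 22056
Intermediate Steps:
Q = -21087 (Q = Mul(-71, Add(Mul(-2, -2), 293)) = Mul(-71, Add(4, 293)) = Mul(-71, 297) = -21087)
Function('M')(g, K) = -22056 (Function('M')(g, K) = Add(3, Add(Add(-21087, -902), -70)) = Add(3, Add(-21989, -70)) = Add(3, -22059) = -22056)
Mul(-1, Function('M')(-628, -290)) = Mul(-1, -22056) = 22056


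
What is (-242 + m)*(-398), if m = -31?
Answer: 108654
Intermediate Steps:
(-242 + m)*(-398) = (-242 - 31)*(-398) = -273*(-398) = 108654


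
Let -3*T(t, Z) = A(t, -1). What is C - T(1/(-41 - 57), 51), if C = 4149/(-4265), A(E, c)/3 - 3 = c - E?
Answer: 433603/417970 ≈ 1.0374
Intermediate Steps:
A(E, c) = 9 - 3*E + 3*c (A(E, c) = 9 + 3*(c - E) = 9 + (-3*E + 3*c) = 9 - 3*E + 3*c)
T(t, Z) = -2 + t (T(t, Z) = -(9 - 3*t + 3*(-1))/3 = -(9 - 3*t - 3)/3 = -(6 - 3*t)/3 = -2 + t)
C = -4149/4265 (C = 4149*(-1/4265) = -4149/4265 ≈ -0.97280)
C - T(1/(-41 - 57), 51) = -4149/4265 - (-2 + 1/(-41 - 57)) = -4149/4265 - (-2 + 1/(-98)) = -4149/4265 - (-2 - 1/98) = -4149/4265 - 1*(-197/98) = -4149/4265 + 197/98 = 433603/417970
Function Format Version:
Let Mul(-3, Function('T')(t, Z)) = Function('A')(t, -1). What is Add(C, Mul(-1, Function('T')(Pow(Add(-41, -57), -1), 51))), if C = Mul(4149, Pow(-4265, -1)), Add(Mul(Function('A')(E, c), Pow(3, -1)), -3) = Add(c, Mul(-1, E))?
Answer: Rational(433603, 417970) ≈ 1.0374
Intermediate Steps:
Function('A')(E, c) = Add(9, Mul(-3, E), Mul(3, c)) (Function('A')(E, c) = Add(9, Mul(3, Add(c, Mul(-1, E)))) = Add(9, Add(Mul(-3, E), Mul(3, c))) = Add(9, Mul(-3, E), Mul(3, c)))
Function('T')(t, Z) = Add(-2, t) (Function('T')(t, Z) = Mul(Rational(-1, 3), Add(9, Mul(-3, t), Mul(3, -1))) = Mul(Rational(-1, 3), Add(9, Mul(-3, t), -3)) = Mul(Rational(-1, 3), Add(6, Mul(-3, t))) = Add(-2, t))
C = Rational(-4149, 4265) (C = Mul(4149, Rational(-1, 4265)) = Rational(-4149, 4265) ≈ -0.97280)
Add(C, Mul(-1, Function('T')(Pow(Add(-41, -57), -1), 51))) = Add(Rational(-4149, 4265), Mul(-1, Add(-2, Pow(Add(-41, -57), -1)))) = Add(Rational(-4149, 4265), Mul(-1, Add(-2, Pow(-98, -1)))) = Add(Rational(-4149, 4265), Mul(-1, Add(-2, Rational(-1, 98)))) = Add(Rational(-4149, 4265), Mul(-1, Rational(-197, 98))) = Add(Rational(-4149, 4265), Rational(197, 98)) = Rational(433603, 417970)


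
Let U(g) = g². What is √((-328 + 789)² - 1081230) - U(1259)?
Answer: -1585081 + I*√868709 ≈ -1.5851e+6 + 932.05*I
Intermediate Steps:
√((-328 + 789)² - 1081230) - U(1259) = √((-328 + 789)² - 1081230) - 1*1259² = √(461² - 1081230) - 1*1585081 = √(212521 - 1081230) - 1585081 = √(-868709) - 1585081 = I*√868709 - 1585081 = -1585081 + I*√868709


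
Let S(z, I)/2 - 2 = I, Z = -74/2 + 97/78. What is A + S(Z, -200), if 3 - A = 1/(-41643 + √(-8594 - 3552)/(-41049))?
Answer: -1148369647280052540792/2922060349743911195 - 41049*I*√12146/2922060349743911195 ≈ -393.0 - 1.5482e-12*I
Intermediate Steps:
Z = -2789/78 (Z = -74*½ + 97*(1/78) = -37 + 97/78 = -2789/78 ≈ -35.756)
S(z, I) = 4 + 2*I
A = 3 - 1/(-41643 - I*√12146/41049) (A = 3 - 1/(-41643 + √(-8594 - 3552)/(-41049)) = 3 - 1/(-41643 + √(-12146)*(-1/41049)) = 3 - 1/(-41643 + (I*√12146)*(-1/41049)) = 3 - 1/(-41643 - I*√12146/41049) ≈ 3.0 - 1.5482e-12*I)
A + S(Z, -200) = (8766251218536292428/2922060349743911195 - 41049*I*√12146/2922060349743911195) + (4 + 2*(-200)) = (8766251218536292428/2922060349743911195 - 41049*I*√12146/2922060349743911195) + (4 - 400) = (8766251218536292428/2922060349743911195 - 41049*I*√12146/2922060349743911195) - 396 = -1148369647280052540792/2922060349743911195 - 41049*I*√12146/2922060349743911195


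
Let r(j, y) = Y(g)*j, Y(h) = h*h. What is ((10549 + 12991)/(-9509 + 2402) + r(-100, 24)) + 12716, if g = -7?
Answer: 55524772/7107 ≈ 7812.7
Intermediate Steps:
Y(h) = h**2
r(j, y) = 49*j (r(j, y) = (-7)**2*j = 49*j)
((10549 + 12991)/(-9509 + 2402) + r(-100, 24)) + 12716 = ((10549 + 12991)/(-9509 + 2402) + 49*(-100)) + 12716 = (23540/(-7107) - 4900) + 12716 = (23540*(-1/7107) - 4900) + 12716 = (-23540/7107 - 4900) + 12716 = -34847840/7107 + 12716 = 55524772/7107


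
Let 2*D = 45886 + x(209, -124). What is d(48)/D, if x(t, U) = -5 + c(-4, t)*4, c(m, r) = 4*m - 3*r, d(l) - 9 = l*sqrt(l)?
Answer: 18/43309 + 384*sqrt(3)/43309 ≈ 0.015773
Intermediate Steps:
d(l) = 9 + l**(3/2) (d(l) = 9 + l*sqrt(l) = 9 + l**(3/2))
c(m, r) = -3*r + 4*m
x(t, U) = -69 - 12*t (x(t, U) = -5 + (-3*t + 4*(-4))*4 = -5 + (-3*t - 16)*4 = -5 + (-16 - 3*t)*4 = -5 + (-64 - 12*t) = -69 - 12*t)
D = 43309/2 (D = (45886 + (-69 - 12*209))/2 = (45886 + (-69 - 2508))/2 = (45886 - 2577)/2 = (1/2)*43309 = 43309/2 ≈ 21655.)
d(48)/D = (9 + 48**(3/2))/(43309/2) = (9 + 192*sqrt(3))*(2/43309) = 18/43309 + 384*sqrt(3)/43309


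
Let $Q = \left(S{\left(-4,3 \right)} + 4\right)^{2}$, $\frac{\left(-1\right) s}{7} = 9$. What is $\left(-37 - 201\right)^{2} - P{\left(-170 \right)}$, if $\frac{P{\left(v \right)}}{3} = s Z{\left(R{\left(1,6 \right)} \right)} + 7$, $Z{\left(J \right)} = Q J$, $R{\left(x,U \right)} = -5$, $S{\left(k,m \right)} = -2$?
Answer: $52843$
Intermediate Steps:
$s = -63$ ($s = \left(-7\right) 9 = -63$)
$Q = 4$ ($Q = \left(-2 + 4\right)^{2} = 2^{2} = 4$)
$Z{\left(J \right)} = 4 J$
$P{\left(v \right)} = 3801$ ($P{\left(v \right)} = 3 \left(- 63 \cdot 4 \left(-5\right) + 7\right) = 3 \left(\left(-63\right) \left(-20\right) + 7\right) = 3 \left(1260 + 7\right) = 3 \cdot 1267 = 3801$)
$\left(-37 - 201\right)^{2} - P{\left(-170 \right)} = \left(-37 - 201\right)^{2} - 3801 = \left(-238\right)^{2} - 3801 = 56644 - 3801 = 52843$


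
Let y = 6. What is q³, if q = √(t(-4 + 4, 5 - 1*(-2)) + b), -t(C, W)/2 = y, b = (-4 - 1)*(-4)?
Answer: 16*√2 ≈ 22.627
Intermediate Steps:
b = 20 (b = -5*(-4) = 20)
t(C, W) = -12 (t(C, W) = -2*6 = -12)
q = 2*√2 (q = √(-12 + 20) = √8 = 2*√2 ≈ 2.8284)
q³ = (2*√2)³ = 16*√2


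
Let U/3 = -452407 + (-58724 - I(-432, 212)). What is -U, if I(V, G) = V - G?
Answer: 1531461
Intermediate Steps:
U = -1531461 (U = 3*(-452407 + (-58724 - (-432 - 1*212))) = 3*(-452407 + (-58724 - (-432 - 212))) = 3*(-452407 + (-58724 - 1*(-644))) = 3*(-452407 + (-58724 + 644)) = 3*(-452407 - 58080) = 3*(-510487) = -1531461)
-U = -1*(-1531461) = 1531461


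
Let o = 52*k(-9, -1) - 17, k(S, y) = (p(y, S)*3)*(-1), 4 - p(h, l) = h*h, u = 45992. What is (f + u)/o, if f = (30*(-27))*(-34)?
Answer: -73532/485 ≈ -151.61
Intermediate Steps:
p(h, l) = 4 - h² (p(h, l) = 4 - h*h = 4 - h²)
k(S, y) = -12 + 3*y² (k(S, y) = ((4 - y²)*3)*(-1) = (12 - 3*y²)*(-1) = -12 + 3*y²)
o = -485 (o = 52*(-12 + 3*(-1)²) - 17 = 52*(-12 + 3*1) - 17 = 52*(-12 + 3) - 17 = 52*(-9) - 17 = -468 - 17 = -485)
f = 27540 (f = -810*(-34) = 27540)
(f + u)/o = (27540 + 45992)/(-485) = 73532*(-1/485) = -73532/485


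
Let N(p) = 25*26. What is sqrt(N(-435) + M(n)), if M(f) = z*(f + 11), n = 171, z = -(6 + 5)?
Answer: 26*I*sqrt(2) ≈ 36.77*I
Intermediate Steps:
z = -11 (z = -1*11 = -11)
N(p) = 650
M(f) = -121 - 11*f (M(f) = -11*(f + 11) = -11*(11 + f) = -121 - 11*f)
sqrt(N(-435) + M(n)) = sqrt(650 + (-121 - 11*171)) = sqrt(650 + (-121 - 1881)) = sqrt(650 - 2002) = sqrt(-1352) = 26*I*sqrt(2)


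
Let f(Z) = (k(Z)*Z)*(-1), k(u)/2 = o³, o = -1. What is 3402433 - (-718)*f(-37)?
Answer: 3349301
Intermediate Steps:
k(u) = -2 (k(u) = 2*(-1)³ = 2*(-1) = -2)
f(Z) = 2*Z (f(Z) = -2*Z*(-1) = 2*Z)
3402433 - (-718)*f(-37) = 3402433 - (-718)*2*(-37) = 3402433 - (-718)*(-74) = 3402433 - 1*53132 = 3402433 - 53132 = 3349301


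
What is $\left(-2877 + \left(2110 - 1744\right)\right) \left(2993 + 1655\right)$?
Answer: $-11671128$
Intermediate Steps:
$\left(-2877 + \left(2110 - 1744\right)\right) \left(2993 + 1655\right) = \left(-2877 + \left(2110 - 1744\right)\right) 4648 = \left(-2877 + 366\right) 4648 = \left(-2511\right) 4648 = -11671128$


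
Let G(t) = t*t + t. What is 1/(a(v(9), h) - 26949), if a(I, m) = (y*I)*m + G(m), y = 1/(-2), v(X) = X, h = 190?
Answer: 1/8486 ≈ 0.00011784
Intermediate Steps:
G(t) = t + t² (G(t) = t² + t = t + t²)
y = -½ ≈ -0.50000
a(I, m) = m*(1 + m) - I*m/2 (a(I, m) = (-I/2)*m + m*(1 + m) = -I*m/2 + m*(1 + m) = m*(1 + m) - I*m/2)
1/(a(v(9), h) - 26949) = 1/((½)*190*(2 - 1*9 + 2*190) - 26949) = 1/((½)*190*(2 - 9 + 380) - 26949) = 1/((½)*190*373 - 26949) = 1/(35435 - 26949) = 1/8486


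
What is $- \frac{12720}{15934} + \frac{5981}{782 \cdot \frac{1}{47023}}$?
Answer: $\frac{2240670459901}{6230194} \approx 3.5965 \cdot 10^{5}$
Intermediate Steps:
$- \frac{12720}{15934} + \frac{5981}{782 \cdot \frac{1}{47023}} = \left(-12720\right) \frac{1}{15934} + \frac{5981}{782 \cdot \frac{1}{47023}} = - \frac{6360}{7967} + \frac{5981}{\frac{782}{47023}} = - \frac{6360}{7967} + 5981 \cdot \frac{47023}{782} = - \frac{6360}{7967} + \frac{281244563}{782} = \frac{2240670459901}{6230194}$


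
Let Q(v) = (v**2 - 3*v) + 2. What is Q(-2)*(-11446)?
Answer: -137352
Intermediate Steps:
Q(v) = 2 + v**2 - 3*v
Q(-2)*(-11446) = (2 + (-2)**2 - 3*(-2))*(-11446) = (2 + 4 + 6)*(-11446) = 12*(-11446) = -137352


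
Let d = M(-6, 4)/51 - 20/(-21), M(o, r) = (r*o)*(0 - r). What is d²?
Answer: 1024144/127449 ≈ 8.0357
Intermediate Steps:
M(o, r) = -o*r² (M(o, r) = (o*r)*(-r) = -o*r²)
d = 1012/357 (d = -1*(-6)*4²/51 - 20/(-21) = -1*(-6)*16*(1/51) - 20*(-1/21) = 96*(1/51) + 20/21 = 32/17 + 20/21 = 1012/357 ≈ 2.8347)
d² = (1012/357)² = 1024144/127449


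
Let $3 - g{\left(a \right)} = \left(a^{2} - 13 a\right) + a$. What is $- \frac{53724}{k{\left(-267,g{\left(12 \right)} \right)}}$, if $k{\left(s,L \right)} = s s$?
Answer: $- \frac{17908}{23763} \approx -0.75361$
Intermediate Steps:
$g{\left(a \right)} = 3 - a^{2} + 12 a$ ($g{\left(a \right)} = 3 - \left(\left(a^{2} - 13 a\right) + a\right) = 3 - \left(a^{2} - 12 a\right) = 3 - a^{2} + 12 a$)
$k{\left(s,L \right)} = s^{2}$
$- \frac{53724}{k{\left(-267,g{\left(12 \right)} \right)}} = - \frac{53724}{\left(-267\right)^{2}} = - \frac{53724}{71289} = \left(-53724\right) \frac{1}{71289} = - \frac{17908}{23763}$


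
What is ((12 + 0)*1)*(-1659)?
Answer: -19908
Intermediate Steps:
((12 + 0)*1)*(-1659) = (12*1)*(-1659) = 12*(-1659) = -19908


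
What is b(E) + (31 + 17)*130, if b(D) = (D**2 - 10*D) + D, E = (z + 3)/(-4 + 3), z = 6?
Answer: 6402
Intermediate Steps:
E = -9 (E = (6 + 3)/(-4 + 3) = 9/(-1) = 9*(-1) = -9)
b(D) = D**2 - 9*D
b(E) + (31 + 17)*130 = -9*(-9 - 9) + (31 + 17)*130 = -9*(-18) + 48*130 = 162 + 6240 = 6402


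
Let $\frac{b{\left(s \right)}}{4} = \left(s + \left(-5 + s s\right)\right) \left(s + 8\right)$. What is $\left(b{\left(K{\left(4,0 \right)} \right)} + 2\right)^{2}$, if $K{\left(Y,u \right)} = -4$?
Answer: $12996$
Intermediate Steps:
$b{\left(s \right)} = 4 \left(8 + s\right) \left(-5 + s + s^{2}\right)$ ($b{\left(s \right)} = 4 \left(s + \left(-5 + s s\right)\right) \left(s + 8\right) = 4 \left(s + \left(-5 + s^{2}\right)\right) \left(8 + s\right) = 4 \left(-5 + s + s^{2}\right) \left(8 + s\right) = 4 \left(8 + s\right) \left(-5 + s + s^{2}\right)$)
$\left(b{\left(K{\left(4,0 \right)} \right)} + 2\right)^{2} = \left(\left(-160 + 4 \left(-4\right)^{3} + 12 \left(-4\right) + 36 \left(-4\right)^{2}\right) + 2\right)^{2} = \left(\left(-160 + 4 \left(-64\right) - 48 + 36 \cdot 16\right) + 2\right)^{2} = \left(\left(-160 - 256 - 48 + 576\right) + 2\right)^{2} = \left(112 + 2\right)^{2} = 114^{2} = 12996$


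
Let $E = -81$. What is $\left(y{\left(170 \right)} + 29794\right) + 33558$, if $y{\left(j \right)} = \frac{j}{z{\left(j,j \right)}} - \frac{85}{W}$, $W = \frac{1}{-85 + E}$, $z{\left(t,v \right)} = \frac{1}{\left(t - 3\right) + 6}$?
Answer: $106872$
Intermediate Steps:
$z{\left(t,v \right)} = \frac{1}{3 + t}$ ($z{\left(t,v \right)} = \frac{1}{\left(-3 + t\right) + 6} = \frac{1}{3 + t}$)
$W = - \frac{1}{166}$ ($W = \frac{1}{-85 - 81} = \frac{1}{-166} = - \frac{1}{166} \approx -0.0060241$)
$y{\left(j \right)} = 14110 + j \left(3 + j\right)$ ($y{\left(j \right)} = \frac{j}{\frac{1}{3 + j}} - \frac{85}{- \frac{1}{166}} = j \left(3 + j\right) - -14110 = j \left(3 + j\right) + 14110 = 14110 + j \left(3 + j\right)$)
$\left(y{\left(170 \right)} + 29794\right) + 33558 = \left(\left(14110 + 170 \left(3 + 170\right)\right) + 29794\right) + 33558 = \left(\left(14110 + 170 \cdot 173\right) + 29794\right) + 33558 = \left(\left(14110 + 29410\right) + 29794\right) + 33558 = \left(43520 + 29794\right) + 33558 = 73314 + 33558 = 106872$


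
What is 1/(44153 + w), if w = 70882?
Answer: 1/115035 ≈ 8.6930e-6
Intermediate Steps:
1/(44153 + w) = 1/(44153 + 70882) = 1/115035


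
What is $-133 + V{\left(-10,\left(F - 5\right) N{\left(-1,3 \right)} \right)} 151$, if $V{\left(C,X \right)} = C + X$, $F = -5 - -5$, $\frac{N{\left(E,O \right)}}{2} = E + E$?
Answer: $1377$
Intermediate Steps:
$N{\left(E,O \right)} = 4 E$ ($N{\left(E,O \right)} = 2 \left(E + E\right) = 2 \cdot 2 E = 4 E$)
$F = 0$ ($F = -5 + 5 = 0$)
$-133 + V{\left(-10,\left(F - 5\right) N{\left(-1,3 \right)} \right)} 151 = -133 + \left(-10 + \left(0 - 5\right) 4 \left(-1\right)\right) 151 = -133 + \left(-10 - -20\right) 151 = -133 + \left(-10 + 20\right) 151 = -133 + 10 \cdot 151 = -133 + 1510 = 1377$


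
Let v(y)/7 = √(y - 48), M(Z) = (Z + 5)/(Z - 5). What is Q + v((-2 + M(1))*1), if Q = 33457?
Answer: 33457 + 7*I*√206/2 ≈ 33457.0 + 50.234*I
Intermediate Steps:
M(Z) = (5 + Z)/(-5 + Z)
v(y) = 7*√(-48 + y) (v(y) = 7*√(y - 48) = 7*√(-48 + y))
Q + v((-2 + M(1))*1) = 33457 + 7*√(-48 + (-2 + (5 + 1)/(-5 + 1))*1) = 33457 + 7*√(-48 + (-2 + 6/(-4))*1) = 33457 + 7*√(-48 + (-2 - ¼*6)*1) = 33457 + 7*√(-48 + (-2 - 3/2)*1) = 33457 + 7*√(-48 - 7/2*1) = 33457 + 7*√(-48 - 7/2) = 33457 + 7*√(-103/2) = 33457 + 7*(I*√206/2) = 33457 + 7*I*√206/2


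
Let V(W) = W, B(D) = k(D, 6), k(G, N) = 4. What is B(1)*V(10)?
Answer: 40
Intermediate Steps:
B(D) = 4
B(1)*V(10) = 4*10 = 40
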